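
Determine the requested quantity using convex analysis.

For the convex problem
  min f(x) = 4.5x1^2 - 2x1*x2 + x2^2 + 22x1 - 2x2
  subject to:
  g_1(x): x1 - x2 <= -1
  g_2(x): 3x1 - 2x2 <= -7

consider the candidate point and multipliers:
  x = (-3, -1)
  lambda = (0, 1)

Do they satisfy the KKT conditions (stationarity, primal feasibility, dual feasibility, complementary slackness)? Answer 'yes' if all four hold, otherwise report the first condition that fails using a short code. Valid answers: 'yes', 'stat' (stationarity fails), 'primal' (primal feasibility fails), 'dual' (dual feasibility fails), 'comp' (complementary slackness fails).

Gradient of f: grad f(x) = Q x + c = (-3, 2)
Constraint values g_i(x) = a_i^T x - b_i:
  g_1((-3, -1)) = -1
  g_2((-3, -1)) = 0
Stationarity residual: grad f(x) + sum_i lambda_i a_i = (0, 0)
  -> stationarity OK
Primal feasibility (all g_i <= 0): OK
Dual feasibility (all lambda_i >= 0): OK
Complementary slackness (lambda_i * g_i(x) = 0 for all i): OK

Verdict: yes, KKT holds.

yes


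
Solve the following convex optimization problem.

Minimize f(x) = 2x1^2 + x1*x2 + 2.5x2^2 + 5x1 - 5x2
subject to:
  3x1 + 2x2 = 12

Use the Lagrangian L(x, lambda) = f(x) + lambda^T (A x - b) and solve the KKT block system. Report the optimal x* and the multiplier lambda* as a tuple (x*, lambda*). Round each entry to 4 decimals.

Form the Lagrangian:
  L(x, lambda) = (1/2) x^T Q x + c^T x + lambda^T (A x - b)
Stationarity (grad_x L = 0): Q x + c + A^T lambda = 0.
Primal feasibility: A x = b.

This gives the KKT block system:
  [ Q   A^T ] [ x     ]   [-c ]
  [ A    0  ] [ lambda ] = [ b ]

Solving the linear system:
  x*      = (2.1633, 2.7551)
  lambda* = (-5.4694)
  f(x*)   = 31.3367

x* = (2.1633, 2.7551), lambda* = (-5.4694)


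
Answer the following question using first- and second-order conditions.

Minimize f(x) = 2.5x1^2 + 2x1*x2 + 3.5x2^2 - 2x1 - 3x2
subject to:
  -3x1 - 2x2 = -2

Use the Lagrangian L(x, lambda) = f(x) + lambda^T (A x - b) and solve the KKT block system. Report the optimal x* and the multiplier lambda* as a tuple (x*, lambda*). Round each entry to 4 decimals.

Form the Lagrangian:
  L(x, lambda) = (1/2) x^T Q x + c^T x + lambda^T (A x - b)
Stationarity (grad_x L = 0): Q x + c + A^T lambda = 0.
Primal feasibility: A x = b.

This gives the KKT block system:
  [ Q   A^T ] [ x     ]   [-c ]
  [ A    0  ] [ lambda ] = [ b ]

Solving the linear system:
  x*      = (0.4068, 0.3898)
  lambda* = (0.2712)
  f(x*)   = -0.7203

x* = (0.4068, 0.3898), lambda* = (0.2712)


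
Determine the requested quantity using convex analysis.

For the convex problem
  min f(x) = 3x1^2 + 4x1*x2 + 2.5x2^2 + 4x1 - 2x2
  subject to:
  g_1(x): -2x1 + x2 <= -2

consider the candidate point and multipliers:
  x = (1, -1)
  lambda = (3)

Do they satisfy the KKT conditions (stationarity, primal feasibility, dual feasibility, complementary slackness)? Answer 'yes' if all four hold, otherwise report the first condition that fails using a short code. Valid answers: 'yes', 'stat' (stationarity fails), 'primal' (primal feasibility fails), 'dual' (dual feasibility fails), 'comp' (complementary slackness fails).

Gradient of f: grad f(x) = Q x + c = (6, -3)
Constraint values g_i(x) = a_i^T x - b_i:
  g_1((1, -1)) = -1
Stationarity residual: grad f(x) + sum_i lambda_i a_i = (0, 0)
  -> stationarity OK
Primal feasibility (all g_i <= 0): OK
Dual feasibility (all lambda_i >= 0): OK
Complementary slackness (lambda_i * g_i(x) = 0 for all i): FAILS

Verdict: the first failing condition is complementary_slackness -> comp.

comp


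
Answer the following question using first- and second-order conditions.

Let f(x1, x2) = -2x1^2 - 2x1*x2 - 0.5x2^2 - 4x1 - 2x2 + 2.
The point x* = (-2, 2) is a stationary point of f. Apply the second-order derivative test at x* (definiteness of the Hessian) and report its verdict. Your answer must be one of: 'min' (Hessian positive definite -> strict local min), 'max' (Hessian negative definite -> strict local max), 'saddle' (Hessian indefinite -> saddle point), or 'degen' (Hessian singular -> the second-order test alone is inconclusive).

Compute the Hessian H = grad^2 f:
  H = [[-4, -2], [-2, -1]]
Verify stationarity: grad f(x*) = H x* + g = (0, 0).
Eigenvalues of H: -5, 0.
H has a zero eigenvalue (singular; negative semidefinite but not definite), so H is neither positive definite, negative definite, nor indefinite. The second-order test alone is inconclusive -> degen.
(Indeed, f is constant along the null direction of H through x*, so x* is not a strict local extremum.)

degen


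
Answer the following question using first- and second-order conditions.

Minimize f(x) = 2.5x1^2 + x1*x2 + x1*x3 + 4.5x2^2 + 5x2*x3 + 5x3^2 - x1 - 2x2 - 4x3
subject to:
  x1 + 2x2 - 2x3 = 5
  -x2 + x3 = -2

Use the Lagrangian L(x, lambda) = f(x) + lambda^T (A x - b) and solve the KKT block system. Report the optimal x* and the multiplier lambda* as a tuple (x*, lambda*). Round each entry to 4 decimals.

Form the Lagrangian:
  L(x, lambda) = (1/2) x^T Q x + c^T x + lambda^T (A x - b)
Stationarity (grad_x L = 0): Q x + c + A^T lambda = 0.
Primal feasibility: A x = b.

This gives the KKT block system:
  [ Q   A^T ] [ x     ]   [-c ]
  [ A    0  ] [ lambda ] = [ b ]

Solving the linear system:
  x*      = (1, 1.1724, -0.8276)
  lambda* = (-4.3448, -3.2759)
  f(x*)   = 7.569

x* = (1, 1.1724, -0.8276), lambda* = (-4.3448, -3.2759)


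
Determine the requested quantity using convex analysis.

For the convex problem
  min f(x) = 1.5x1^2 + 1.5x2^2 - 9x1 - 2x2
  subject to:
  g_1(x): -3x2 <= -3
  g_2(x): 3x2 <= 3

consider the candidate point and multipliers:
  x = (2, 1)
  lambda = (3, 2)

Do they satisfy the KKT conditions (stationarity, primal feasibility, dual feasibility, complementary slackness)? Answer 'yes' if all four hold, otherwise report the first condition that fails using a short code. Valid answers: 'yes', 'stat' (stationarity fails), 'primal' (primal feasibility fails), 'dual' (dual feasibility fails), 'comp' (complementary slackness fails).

Gradient of f: grad f(x) = Q x + c = (-3, 1)
Constraint values g_i(x) = a_i^T x - b_i:
  g_1((2, 1)) = 0
  g_2((2, 1)) = 0
Stationarity residual: grad f(x) + sum_i lambda_i a_i = (-3, -2)
  -> stationarity FAILS
Primal feasibility (all g_i <= 0): OK
Dual feasibility (all lambda_i >= 0): OK
Complementary slackness (lambda_i * g_i(x) = 0 for all i): OK

Verdict: the first failing condition is stationarity -> stat.

stat


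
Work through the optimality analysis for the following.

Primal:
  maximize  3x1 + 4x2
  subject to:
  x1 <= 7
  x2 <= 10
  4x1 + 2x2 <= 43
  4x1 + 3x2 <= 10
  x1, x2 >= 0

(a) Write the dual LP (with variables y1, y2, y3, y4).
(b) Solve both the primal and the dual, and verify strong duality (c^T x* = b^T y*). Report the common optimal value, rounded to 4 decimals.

The standard primal-dual pair for 'max c^T x s.t. A x <= b, x >= 0' is:
  Dual:  min b^T y  s.t.  A^T y >= c,  y >= 0.

So the dual LP is:
  minimize  7y1 + 10y2 + 43y3 + 10y4
  subject to:
    y1 + 4y3 + 4y4 >= 3
    y2 + 2y3 + 3y4 >= 4
    y1, y2, y3, y4 >= 0

Solving the primal: x* = (0, 3.3333).
  primal value c^T x* = 13.3333.
Solving the dual: y* = (0, 0, 0, 1.3333).
  dual value b^T y* = 13.3333.
Strong duality: c^T x* = b^T y*. Confirmed.

13.3333


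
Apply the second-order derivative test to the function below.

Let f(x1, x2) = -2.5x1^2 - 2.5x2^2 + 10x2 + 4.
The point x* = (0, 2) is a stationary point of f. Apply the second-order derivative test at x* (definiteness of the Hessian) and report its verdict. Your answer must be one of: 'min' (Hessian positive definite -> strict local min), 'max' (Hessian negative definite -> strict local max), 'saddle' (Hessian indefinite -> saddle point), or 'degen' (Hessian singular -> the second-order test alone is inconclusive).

Compute the Hessian H = grad^2 f:
  H = [[-5, 0], [0, -5]]
Verify stationarity: grad f(x*) = H x* + g = (0, 0).
Eigenvalues of H: -5, -5.
Both eigenvalues < 0, so H is negative definite -> x* is a strict local max.

max


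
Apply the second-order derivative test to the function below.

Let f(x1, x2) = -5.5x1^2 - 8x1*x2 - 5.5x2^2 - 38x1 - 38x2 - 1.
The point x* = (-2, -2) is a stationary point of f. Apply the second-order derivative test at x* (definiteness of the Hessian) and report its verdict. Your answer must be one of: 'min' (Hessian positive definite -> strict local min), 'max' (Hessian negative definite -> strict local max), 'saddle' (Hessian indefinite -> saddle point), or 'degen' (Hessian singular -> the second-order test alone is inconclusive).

Compute the Hessian H = grad^2 f:
  H = [[-11, -8], [-8, -11]]
Verify stationarity: grad f(x*) = H x* + g = (0, 0).
Eigenvalues of H: -19, -3.
Both eigenvalues < 0, so H is negative definite -> x* is a strict local max.

max


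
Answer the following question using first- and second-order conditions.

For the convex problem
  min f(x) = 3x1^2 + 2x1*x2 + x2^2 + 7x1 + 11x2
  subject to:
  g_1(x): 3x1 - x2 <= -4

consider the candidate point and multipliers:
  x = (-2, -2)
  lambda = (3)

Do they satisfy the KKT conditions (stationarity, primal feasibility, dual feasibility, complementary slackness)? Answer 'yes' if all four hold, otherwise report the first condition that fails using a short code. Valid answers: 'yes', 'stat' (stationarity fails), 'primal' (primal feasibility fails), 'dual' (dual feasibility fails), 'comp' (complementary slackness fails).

Gradient of f: grad f(x) = Q x + c = (-9, 3)
Constraint values g_i(x) = a_i^T x - b_i:
  g_1((-2, -2)) = 0
Stationarity residual: grad f(x) + sum_i lambda_i a_i = (0, 0)
  -> stationarity OK
Primal feasibility (all g_i <= 0): OK
Dual feasibility (all lambda_i >= 0): OK
Complementary slackness (lambda_i * g_i(x) = 0 for all i): OK

Verdict: yes, KKT holds.

yes


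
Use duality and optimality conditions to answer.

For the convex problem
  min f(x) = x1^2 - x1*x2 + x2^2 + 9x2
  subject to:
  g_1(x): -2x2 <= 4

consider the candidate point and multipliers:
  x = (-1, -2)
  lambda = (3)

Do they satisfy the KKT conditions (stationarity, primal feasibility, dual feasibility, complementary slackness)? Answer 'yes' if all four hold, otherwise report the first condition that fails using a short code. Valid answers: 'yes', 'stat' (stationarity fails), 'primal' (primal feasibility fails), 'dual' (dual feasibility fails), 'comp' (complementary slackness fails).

Gradient of f: grad f(x) = Q x + c = (0, 6)
Constraint values g_i(x) = a_i^T x - b_i:
  g_1((-1, -2)) = 0
Stationarity residual: grad f(x) + sum_i lambda_i a_i = (0, 0)
  -> stationarity OK
Primal feasibility (all g_i <= 0): OK
Dual feasibility (all lambda_i >= 0): OK
Complementary slackness (lambda_i * g_i(x) = 0 for all i): OK

Verdict: yes, KKT holds.

yes


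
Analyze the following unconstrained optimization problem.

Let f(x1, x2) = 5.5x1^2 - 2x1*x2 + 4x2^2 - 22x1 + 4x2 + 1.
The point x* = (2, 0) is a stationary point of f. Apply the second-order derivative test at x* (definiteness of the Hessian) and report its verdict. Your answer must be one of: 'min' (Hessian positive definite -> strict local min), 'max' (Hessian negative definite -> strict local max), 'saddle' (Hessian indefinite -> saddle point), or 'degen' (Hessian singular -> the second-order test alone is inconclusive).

Compute the Hessian H = grad^2 f:
  H = [[11, -2], [-2, 8]]
Verify stationarity: grad f(x*) = H x* + g = (0, 0).
Eigenvalues of H: 7, 12.
Both eigenvalues > 0, so H is positive definite -> x* is a strict local min.

min


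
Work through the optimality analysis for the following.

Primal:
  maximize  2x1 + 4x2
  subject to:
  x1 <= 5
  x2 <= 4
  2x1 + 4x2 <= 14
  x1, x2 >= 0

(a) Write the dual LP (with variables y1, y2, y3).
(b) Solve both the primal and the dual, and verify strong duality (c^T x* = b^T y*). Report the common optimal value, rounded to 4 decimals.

The standard primal-dual pair for 'max c^T x s.t. A x <= b, x >= 0' is:
  Dual:  min b^T y  s.t.  A^T y >= c,  y >= 0.

So the dual LP is:
  minimize  5y1 + 4y2 + 14y3
  subject to:
    y1 + 2y3 >= 2
    y2 + 4y3 >= 4
    y1, y2, y3 >= 0

Solving the primal: x* = (0, 3.5).
  primal value c^T x* = 14.
Solving the dual: y* = (0, 0, 1).
  dual value b^T y* = 14.
Strong duality: c^T x* = b^T y*. Confirmed.

14


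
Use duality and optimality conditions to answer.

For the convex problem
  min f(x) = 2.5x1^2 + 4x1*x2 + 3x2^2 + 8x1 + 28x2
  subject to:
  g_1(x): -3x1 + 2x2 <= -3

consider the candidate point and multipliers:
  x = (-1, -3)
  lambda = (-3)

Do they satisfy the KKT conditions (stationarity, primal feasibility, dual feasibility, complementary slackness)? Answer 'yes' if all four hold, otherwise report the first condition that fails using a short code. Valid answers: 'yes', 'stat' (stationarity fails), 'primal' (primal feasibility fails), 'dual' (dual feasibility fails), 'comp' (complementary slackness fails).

Gradient of f: grad f(x) = Q x + c = (-9, 6)
Constraint values g_i(x) = a_i^T x - b_i:
  g_1((-1, -3)) = 0
Stationarity residual: grad f(x) + sum_i lambda_i a_i = (0, 0)
  -> stationarity OK
Primal feasibility (all g_i <= 0): OK
Dual feasibility (all lambda_i >= 0): FAILS
Complementary slackness (lambda_i * g_i(x) = 0 for all i): OK

Verdict: the first failing condition is dual_feasibility -> dual.

dual


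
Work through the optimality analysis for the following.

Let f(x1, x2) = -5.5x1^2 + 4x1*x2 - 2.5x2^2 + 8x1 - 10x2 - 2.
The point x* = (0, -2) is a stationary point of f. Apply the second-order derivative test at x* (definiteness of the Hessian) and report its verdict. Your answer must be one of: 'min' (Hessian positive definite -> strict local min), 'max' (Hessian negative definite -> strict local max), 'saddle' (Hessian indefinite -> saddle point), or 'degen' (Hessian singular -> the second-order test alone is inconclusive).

Compute the Hessian H = grad^2 f:
  H = [[-11, 4], [4, -5]]
Verify stationarity: grad f(x*) = H x* + g = (0, 0).
Eigenvalues of H: -13, -3.
Both eigenvalues < 0, so H is negative definite -> x* is a strict local max.

max


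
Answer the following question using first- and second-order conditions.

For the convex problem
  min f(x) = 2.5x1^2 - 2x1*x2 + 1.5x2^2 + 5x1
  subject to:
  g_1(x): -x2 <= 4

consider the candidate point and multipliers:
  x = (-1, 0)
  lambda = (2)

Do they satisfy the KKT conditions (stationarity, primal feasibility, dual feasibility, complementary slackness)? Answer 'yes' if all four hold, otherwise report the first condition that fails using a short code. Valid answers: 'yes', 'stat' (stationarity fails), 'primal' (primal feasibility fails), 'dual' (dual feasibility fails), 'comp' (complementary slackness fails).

Gradient of f: grad f(x) = Q x + c = (0, 2)
Constraint values g_i(x) = a_i^T x - b_i:
  g_1((-1, 0)) = -4
Stationarity residual: grad f(x) + sum_i lambda_i a_i = (0, 0)
  -> stationarity OK
Primal feasibility (all g_i <= 0): OK
Dual feasibility (all lambda_i >= 0): OK
Complementary slackness (lambda_i * g_i(x) = 0 for all i): FAILS

Verdict: the first failing condition is complementary_slackness -> comp.

comp


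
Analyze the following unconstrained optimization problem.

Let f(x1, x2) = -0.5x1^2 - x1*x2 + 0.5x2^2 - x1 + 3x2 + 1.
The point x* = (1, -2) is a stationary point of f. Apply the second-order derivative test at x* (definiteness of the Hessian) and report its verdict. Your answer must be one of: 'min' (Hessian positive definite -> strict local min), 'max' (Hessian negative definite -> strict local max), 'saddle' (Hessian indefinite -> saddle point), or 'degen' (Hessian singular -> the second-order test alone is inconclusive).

Compute the Hessian H = grad^2 f:
  H = [[-1, -1], [-1, 1]]
Verify stationarity: grad f(x*) = H x* + g = (0, 0).
Eigenvalues of H: -1.4142, 1.4142.
Eigenvalues have mixed signs, so H is indefinite -> x* is a saddle point.

saddle


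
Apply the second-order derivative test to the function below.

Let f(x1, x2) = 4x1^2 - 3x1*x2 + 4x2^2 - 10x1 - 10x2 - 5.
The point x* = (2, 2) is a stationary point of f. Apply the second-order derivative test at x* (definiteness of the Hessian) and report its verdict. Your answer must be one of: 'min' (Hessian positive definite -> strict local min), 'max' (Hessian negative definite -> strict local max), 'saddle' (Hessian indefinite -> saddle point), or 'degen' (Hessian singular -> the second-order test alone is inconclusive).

Compute the Hessian H = grad^2 f:
  H = [[8, -3], [-3, 8]]
Verify stationarity: grad f(x*) = H x* + g = (0, 0).
Eigenvalues of H: 5, 11.
Both eigenvalues > 0, so H is positive definite -> x* is a strict local min.

min


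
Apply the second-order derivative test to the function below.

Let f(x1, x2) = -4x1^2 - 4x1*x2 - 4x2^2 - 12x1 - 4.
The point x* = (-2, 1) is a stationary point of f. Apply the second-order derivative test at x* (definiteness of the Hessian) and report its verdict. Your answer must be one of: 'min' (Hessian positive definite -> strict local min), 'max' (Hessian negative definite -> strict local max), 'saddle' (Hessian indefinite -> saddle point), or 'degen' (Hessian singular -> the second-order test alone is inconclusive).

Compute the Hessian H = grad^2 f:
  H = [[-8, -4], [-4, -8]]
Verify stationarity: grad f(x*) = H x* + g = (0, 0).
Eigenvalues of H: -12, -4.
Both eigenvalues < 0, so H is negative definite -> x* is a strict local max.

max


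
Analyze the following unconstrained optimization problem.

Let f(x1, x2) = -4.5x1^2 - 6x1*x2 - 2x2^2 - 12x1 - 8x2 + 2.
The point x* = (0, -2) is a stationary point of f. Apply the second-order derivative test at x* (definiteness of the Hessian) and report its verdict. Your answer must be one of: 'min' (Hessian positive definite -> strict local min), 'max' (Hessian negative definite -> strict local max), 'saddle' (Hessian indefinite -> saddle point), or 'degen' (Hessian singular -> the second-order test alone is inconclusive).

Compute the Hessian H = grad^2 f:
  H = [[-9, -6], [-6, -4]]
Verify stationarity: grad f(x*) = H x* + g = (0, 0).
Eigenvalues of H: -13, 0.
H has a zero eigenvalue (singular; negative semidefinite but not definite), so H is neither positive definite, negative definite, nor indefinite. The second-order test alone is inconclusive -> degen.
(Indeed, f is constant along the null direction of H through x*, so x* is not a strict local extremum.)

degen


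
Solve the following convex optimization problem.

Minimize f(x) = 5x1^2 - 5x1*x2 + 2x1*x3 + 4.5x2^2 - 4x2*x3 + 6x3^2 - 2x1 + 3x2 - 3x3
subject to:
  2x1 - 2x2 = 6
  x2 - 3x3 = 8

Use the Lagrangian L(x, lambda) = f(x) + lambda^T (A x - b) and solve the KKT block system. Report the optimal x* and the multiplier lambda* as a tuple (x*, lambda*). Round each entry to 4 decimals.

Form the Lagrangian:
  L(x, lambda) = (1/2) x^T Q x + c^T x + lambda^T (A x - b)
Stationarity (grad_x L = 0): Q x + c + A^T lambda = 0.
Primal feasibility: A x = b.

This gives the KKT block system:
  [ Q   A^T ] [ x     ]   [-c ]
  [ A    0  ] [ lambda ] = [ b ]

Solving the linear system:
  x*      = (1.7037, -1.2963, -3.0988)
  lambda* = (-7.6605, -10.5309)
  f(x*)   = 66.1049

x* = (1.7037, -1.2963, -3.0988), lambda* = (-7.6605, -10.5309)


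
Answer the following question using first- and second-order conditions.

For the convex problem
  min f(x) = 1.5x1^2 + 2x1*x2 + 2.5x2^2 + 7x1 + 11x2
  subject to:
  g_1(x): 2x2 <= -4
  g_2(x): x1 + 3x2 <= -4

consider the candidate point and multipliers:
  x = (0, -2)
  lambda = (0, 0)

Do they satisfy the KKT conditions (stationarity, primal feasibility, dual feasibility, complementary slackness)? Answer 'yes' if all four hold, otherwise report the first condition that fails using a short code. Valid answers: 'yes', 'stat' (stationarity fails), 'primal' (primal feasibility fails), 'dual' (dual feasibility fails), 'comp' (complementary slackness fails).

Gradient of f: grad f(x) = Q x + c = (3, 1)
Constraint values g_i(x) = a_i^T x - b_i:
  g_1((0, -2)) = 0
  g_2((0, -2)) = -2
Stationarity residual: grad f(x) + sum_i lambda_i a_i = (3, 1)
  -> stationarity FAILS
Primal feasibility (all g_i <= 0): OK
Dual feasibility (all lambda_i >= 0): OK
Complementary slackness (lambda_i * g_i(x) = 0 for all i): OK

Verdict: the first failing condition is stationarity -> stat.

stat


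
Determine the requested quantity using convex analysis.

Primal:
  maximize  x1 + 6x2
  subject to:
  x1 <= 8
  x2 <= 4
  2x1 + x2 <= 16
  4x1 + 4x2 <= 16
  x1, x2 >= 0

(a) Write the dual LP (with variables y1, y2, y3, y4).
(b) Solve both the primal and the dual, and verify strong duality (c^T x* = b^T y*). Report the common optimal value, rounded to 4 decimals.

The standard primal-dual pair for 'max c^T x s.t. A x <= b, x >= 0' is:
  Dual:  min b^T y  s.t.  A^T y >= c,  y >= 0.

So the dual LP is:
  minimize  8y1 + 4y2 + 16y3 + 16y4
  subject to:
    y1 + 2y3 + 4y4 >= 1
    y2 + y3 + 4y4 >= 6
    y1, y2, y3, y4 >= 0

Solving the primal: x* = (0, 4).
  primal value c^T x* = 24.
Solving the dual: y* = (0, 5, 0, 0.25).
  dual value b^T y* = 24.
Strong duality: c^T x* = b^T y*. Confirmed.

24


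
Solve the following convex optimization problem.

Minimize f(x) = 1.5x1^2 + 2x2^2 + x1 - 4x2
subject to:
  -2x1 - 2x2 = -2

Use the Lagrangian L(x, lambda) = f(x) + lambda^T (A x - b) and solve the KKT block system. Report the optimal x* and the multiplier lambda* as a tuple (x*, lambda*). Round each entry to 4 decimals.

Form the Lagrangian:
  L(x, lambda) = (1/2) x^T Q x + c^T x + lambda^T (A x - b)
Stationarity (grad_x L = 0): Q x + c + A^T lambda = 0.
Primal feasibility: A x = b.

This gives the KKT block system:
  [ Q   A^T ] [ x     ]   [-c ]
  [ A    0  ] [ lambda ] = [ b ]

Solving the linear system:
  x*      = (-0.1429, 1.1429)
  lambda* = (0.2857)
  f(x*)   = -2.0714

x* = (-0.1429, 1.1429), lambda* = (0.2857)


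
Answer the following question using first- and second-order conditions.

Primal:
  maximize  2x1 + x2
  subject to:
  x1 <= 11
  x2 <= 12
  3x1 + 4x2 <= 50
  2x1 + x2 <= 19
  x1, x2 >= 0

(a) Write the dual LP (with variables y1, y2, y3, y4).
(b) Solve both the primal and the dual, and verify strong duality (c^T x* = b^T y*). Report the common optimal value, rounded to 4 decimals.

The standard primal-dual pair for 'max c^T x s.t. A x <= b, x >= 0' is:
  Dual:  min b^T y  s.t.  A^T y >= c,  y >= 0.

So the dual LP is:
  minimize  11y1 + 12y2 + 50y3 + 19y4
  subject to:
    y1 + 3y3 + 2y4 >= 2
    y2 + 4y3 + y4 >= 1
    y1, y2, y3, y4 >= 0

Solving the primal: x* = (5.2, 8.6).
  primal value c^T x* = 19.
Solving the dual: y* = (0, 0, 0, 1).
  dual value b^T y* = 19.
Strong duality: c^T x* = b^T y*. Confirmed.

19


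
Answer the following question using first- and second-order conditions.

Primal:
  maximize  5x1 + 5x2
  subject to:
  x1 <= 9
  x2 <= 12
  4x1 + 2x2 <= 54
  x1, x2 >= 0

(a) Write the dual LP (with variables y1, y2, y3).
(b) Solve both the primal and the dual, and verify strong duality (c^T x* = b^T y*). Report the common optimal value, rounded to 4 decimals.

The standard primal-dual pair for 'max c^T x s.t. A x <= b, x >= 0' is:
  Dual:  min b^T y  s.t.  A^T y >= c,  y >= 0.

So the dual LP is:
  minimize  9y1 + 12y2 + 54y3
  subject to:
    y1 + 4y3 >= 5
    y2 + 2y3 >= 5
    y1, y2, y3 >= 0

Solving the primal: x* = (7.5, 12).
  primal value c^T x* = 97.5.
Solving the dual: y* = (0, 2.5, 1.25).
  dual value b^T y* = 97.5.
Strong duality: c^T x* = b^T y*. Confirmed.

97.5


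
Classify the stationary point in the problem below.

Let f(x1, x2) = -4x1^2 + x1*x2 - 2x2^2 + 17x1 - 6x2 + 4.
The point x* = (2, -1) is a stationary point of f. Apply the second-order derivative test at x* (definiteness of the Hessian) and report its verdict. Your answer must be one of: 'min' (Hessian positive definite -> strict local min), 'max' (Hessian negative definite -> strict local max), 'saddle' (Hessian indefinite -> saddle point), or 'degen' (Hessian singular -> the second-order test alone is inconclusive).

Compute the Hessian H = grad^2 f:
  H = [[-8, 1], [1, -4]]
Verify stationarity: grad f(x*) = H x* + g = (0, 0).
Eigenvalues of H: -8.2361, -3.7639.
Both eigenvalues < 0, so H is negative definite -> x* is a strict local max.

max


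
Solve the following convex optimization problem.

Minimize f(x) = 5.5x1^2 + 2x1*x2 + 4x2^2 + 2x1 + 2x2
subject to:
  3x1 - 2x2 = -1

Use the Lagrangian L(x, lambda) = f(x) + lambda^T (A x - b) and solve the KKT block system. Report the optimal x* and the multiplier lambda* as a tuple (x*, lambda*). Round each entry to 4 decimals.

Form the Lagrangian:
  L(x, lambda) = (1/2) x^T Q x + c^T x + lambda^T (A x - b)
Stationarity (grad_x L = 0): Q x + c + A^T lambda = 0.
Primal feasibility: A x = b.

This gives the KKT block system:
  [ Q   A^T ] [ x     ]   [-c ]
  [ A    0  ] [ lambda ] = [ b ]

Solving the linear system:
  x*      = (-0.3429, -0.0143)
  lambda* = (0.6)
  f(x*)   = -0.0571

x* = (-0.3429, -0.0143), lambda* = (0.6)


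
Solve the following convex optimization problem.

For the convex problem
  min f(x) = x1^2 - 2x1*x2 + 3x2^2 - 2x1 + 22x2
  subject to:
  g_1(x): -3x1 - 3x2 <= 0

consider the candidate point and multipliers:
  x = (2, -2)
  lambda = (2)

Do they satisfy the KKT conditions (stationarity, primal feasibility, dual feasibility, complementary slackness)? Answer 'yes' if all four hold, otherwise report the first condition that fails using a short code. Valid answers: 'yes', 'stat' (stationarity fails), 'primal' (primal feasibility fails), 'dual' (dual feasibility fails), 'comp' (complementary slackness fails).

Gradient of f: grad f(x) = Q x + c = (6, 6)
Constraint values g_i(x) = a_i^T x - b_i:
  g_1((2, -2)) = 0
Stationarity residual: grad f(x) + sum_i lambda_i a_i = (0, 0)
  -> stationarity OK
Primal feasibility (all g_i <= 0): OK
Dual feasibility (all lambda_i >= 0): OK
Complementary slackness (lambda_i * g_i(x) = 0 for all i): OK

Verdict: yes, KKT holds.

yes


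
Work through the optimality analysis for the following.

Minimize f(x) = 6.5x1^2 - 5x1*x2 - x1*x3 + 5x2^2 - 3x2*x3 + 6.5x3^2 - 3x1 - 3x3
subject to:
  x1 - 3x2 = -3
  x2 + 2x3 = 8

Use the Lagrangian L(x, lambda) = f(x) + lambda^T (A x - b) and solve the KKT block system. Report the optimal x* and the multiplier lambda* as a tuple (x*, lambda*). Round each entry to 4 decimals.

Form the Lagrangian:
  L(x, lambda) = (1/2) x^T Q x + c^T x + lambda^T (A x - b)
Stationarity (grad_x L = 0): Q x + c + A^T lambda = 0.
Primal feasibility: A x = b.

This gives the KKT block system:
  [ Q   A^T ] [ x     ]   [-c ]
  [ A    0  ] [ lambda ] = [ b ]

Solving the linear system:
  x*      = (1.5459, 1.5153, 3.2424)
  lambda* = (-6.2776, -16.5294)
  f(x*)   = 49.5188

x* = (1.5459, 1.5153, 3.2424), lambda* = (-6.2776, -16.5294)


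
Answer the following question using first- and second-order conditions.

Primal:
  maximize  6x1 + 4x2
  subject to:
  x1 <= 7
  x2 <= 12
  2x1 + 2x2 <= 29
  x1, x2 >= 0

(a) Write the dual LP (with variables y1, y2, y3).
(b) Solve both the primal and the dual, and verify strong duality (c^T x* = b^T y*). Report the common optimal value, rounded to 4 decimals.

The standard primal-dual pair for 'max c^T x s.t. A x <= b, x >= 0' is:
  Dual:  min b^T y  s.t.  A^T y >= c,  y >= 0.

So the dual LP is:
  minimize  7y1 + 12y2 + 29y3
  subject to:
    y1 + 2y3 >= 6
    y2 + 2y3 >= 4
    y1, y2, y3 >= 0

Solving the primal: x* = (7, 7.5).
  primal value c^T x* = 72.
Solving the dual: y* = (2, 0, 2).
  dual value b^T y* = 72.
Strong duality: c^T x* = b^T y*. Confirmed.

72


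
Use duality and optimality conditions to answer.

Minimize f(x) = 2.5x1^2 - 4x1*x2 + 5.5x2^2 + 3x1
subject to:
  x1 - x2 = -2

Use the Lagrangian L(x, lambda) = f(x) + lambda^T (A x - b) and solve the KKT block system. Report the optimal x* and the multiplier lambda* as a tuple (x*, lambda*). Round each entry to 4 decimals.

Form the Lagrangian:
  L(x, lambda) = (1/2) x^T Q x + c^T x + lambda^T (A x - b)
Stationarity (grad_x L = 0): Q x + c + A^T lambda = 0.
Primal feasibility: A x = b.

This gives the KKT block system:
  [ Q   A^T ] [ x     ]   [-c ]
  [ A    0  ] [ lambda ] = [ b ]

Solving the linear system:
  x*      = (-2.125, -0.125)
  lambda* = (7.125)
  f(x*)   = 3.9375

x* = (-2.125, -0.125), lambda* = (7.125)


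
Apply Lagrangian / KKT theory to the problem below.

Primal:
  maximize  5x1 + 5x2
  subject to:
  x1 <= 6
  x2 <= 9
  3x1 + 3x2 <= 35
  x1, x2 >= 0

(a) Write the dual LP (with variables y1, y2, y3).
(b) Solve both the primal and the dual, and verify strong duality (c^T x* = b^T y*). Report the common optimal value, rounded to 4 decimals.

The standard primal-dual pair for 'max c^T x s.t. A x <= b, x >= 0' is:
  Dual:  min b^T y  s.t.  A^T y >= c,  y >= 0.

So the dual LP is:
  minimize  6y1 + 9y2 + 35y3
  subject to:
    y1 + 3y3 >= 5
    y2 + 3y3 >= 5
    y1, y2, y3 >= 0

Solving the primal: x* = (2.6667, 9).
  primal value c^T x* = 58.3333.
Solving the dual: y* = (0, 0, 1.6667).
  dual value b^T y* = 58.3333.
Strong duality: c^T x* = b^T y*. Confirmed.

58.3333


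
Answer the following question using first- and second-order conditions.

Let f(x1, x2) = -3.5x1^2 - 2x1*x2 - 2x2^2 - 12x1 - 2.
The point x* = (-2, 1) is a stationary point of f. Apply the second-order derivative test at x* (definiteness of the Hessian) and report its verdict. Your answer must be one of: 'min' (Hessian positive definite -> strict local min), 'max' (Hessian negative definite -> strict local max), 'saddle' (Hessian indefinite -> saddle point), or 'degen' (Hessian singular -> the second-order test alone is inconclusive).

Compute the Hessian H = grad^2 f:
  H = [[-7, -2], [-2, -4]]
Verify stationarity: grad f(x*) = H x* + g = (0, 0).
Eigenvalues of H: -8, -3.
Both eigenvalues < 0, so H is negative definite -> x* is a strict local max.

max


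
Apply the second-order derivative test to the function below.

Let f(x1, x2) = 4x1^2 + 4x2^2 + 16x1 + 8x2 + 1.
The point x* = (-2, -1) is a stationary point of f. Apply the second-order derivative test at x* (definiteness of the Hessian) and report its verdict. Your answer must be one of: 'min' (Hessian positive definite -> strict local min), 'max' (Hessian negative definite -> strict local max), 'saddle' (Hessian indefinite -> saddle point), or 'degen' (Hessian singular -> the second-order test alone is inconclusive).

Compute the Hessian H = grad^2 f:
  H = [[8, 0], [0, 8]]
Verify stationarity: grad f(x*) = H x* + g = (0, 0).
Eigenvalues of H: 8, 8.
Both eigenvalues > 0, so H is positive definite -> x* is a strict local min.

min


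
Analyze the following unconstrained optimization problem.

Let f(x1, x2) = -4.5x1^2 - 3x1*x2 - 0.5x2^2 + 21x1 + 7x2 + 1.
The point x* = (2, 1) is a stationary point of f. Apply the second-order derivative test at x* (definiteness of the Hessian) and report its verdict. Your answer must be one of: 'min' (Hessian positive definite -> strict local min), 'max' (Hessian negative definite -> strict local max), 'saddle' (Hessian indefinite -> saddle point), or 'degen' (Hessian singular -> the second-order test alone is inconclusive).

Compute the Hessian H = grad^2 f:
  H = [[-9, -3], [-3, -1]]
Verify stationarity: grad f(x*) = H x* + g = (0, 0).
Eigenvalues of H: -10, 0.
H has a zero eigenvalue (singular; negative semidefinite but not definite), so H is neither positive definite, negative definite, nor indefinite. The second-order test alone is inconclusive -> degen.
(Indeed, f is constant along the null direction of H through x*, so x* is not a strict local extremum.)

degen


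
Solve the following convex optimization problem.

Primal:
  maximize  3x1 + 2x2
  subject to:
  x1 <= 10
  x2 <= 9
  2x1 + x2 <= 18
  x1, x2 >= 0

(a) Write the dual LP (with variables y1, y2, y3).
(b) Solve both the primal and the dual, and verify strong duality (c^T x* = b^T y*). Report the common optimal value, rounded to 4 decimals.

The standard primal-dual pair for 'max c^T x s.t. A x <= b, x >= 0' is:
  Dual:  min b^T y  s.t.  A^T y >= c,  y >= 0.

So the dual LP is:
  minimize  10y1 + 9y2 + 18y3
  subject to:
    y1 + 2y3 >= 3
    y2 + y3 >= 2
    y1, y2, y3 >= 0

Solving the primal: x* = (4.5, 9).
  primal value c^T x* = 31.5.
Solving the dual: y* = (0, 0.5, 1.5).
  dual value b^T y* = 31.5.
Strong duality: c^T x* = b^T y*. Confirmed.

31.5


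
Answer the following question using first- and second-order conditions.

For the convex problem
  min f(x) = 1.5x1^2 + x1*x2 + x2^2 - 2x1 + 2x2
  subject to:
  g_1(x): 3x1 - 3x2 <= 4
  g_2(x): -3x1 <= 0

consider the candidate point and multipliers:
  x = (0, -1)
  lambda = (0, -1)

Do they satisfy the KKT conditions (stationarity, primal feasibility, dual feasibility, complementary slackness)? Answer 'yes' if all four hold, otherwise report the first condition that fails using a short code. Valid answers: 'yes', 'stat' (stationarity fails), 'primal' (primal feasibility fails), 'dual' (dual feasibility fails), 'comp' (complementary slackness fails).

Gradient of f: grad f(x) = Q x + c = (-3, 0)
Constraint values g_i(x) = a_i^T x - b_i:
  g_1((0, -1)) = -1
  g_2((0, -1)) = 0
Stationarity residual: grad f(x) + sum_i lambda_i a_i = (0, 0)
  -> stationarity OK
Primal feasibility (all g_i <= 0): OK
Dual feasibility (all lambda_i >= 0): FAILS
Complementary slackness (lambda_i * g_i(x) = 0 for all i): OK

Verdict: the first failing condition is dual_feasibility -> dual.

dual


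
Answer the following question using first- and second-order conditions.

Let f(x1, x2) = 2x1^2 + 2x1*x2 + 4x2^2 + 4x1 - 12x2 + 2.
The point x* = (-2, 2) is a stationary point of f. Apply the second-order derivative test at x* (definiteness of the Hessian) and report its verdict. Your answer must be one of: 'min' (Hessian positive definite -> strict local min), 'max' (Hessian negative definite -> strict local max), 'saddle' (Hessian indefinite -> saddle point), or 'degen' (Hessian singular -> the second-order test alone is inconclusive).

Compute the Hessian H = grad^2 f:
  H = [[4, 2], [2, 8]]
Verify stationarity: grad f(x*) = H x* + g = (0, 0).
Eigenvalues of H: 3.1716, 8.8284.
Both eigenvalues > 0, so H is positive definite -> x* is a strict local min.

min


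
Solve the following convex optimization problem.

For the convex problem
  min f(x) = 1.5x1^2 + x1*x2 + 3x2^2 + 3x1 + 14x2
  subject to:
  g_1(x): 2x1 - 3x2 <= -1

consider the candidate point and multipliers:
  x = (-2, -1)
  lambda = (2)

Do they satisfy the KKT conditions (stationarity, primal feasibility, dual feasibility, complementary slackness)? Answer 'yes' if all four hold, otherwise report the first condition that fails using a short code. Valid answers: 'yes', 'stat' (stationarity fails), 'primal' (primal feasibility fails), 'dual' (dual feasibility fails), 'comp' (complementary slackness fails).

Gradient of f: grad f(x) = Q x + c = (-4, 6)
Constraint values g_i(x) = a_i^T x - b_i:
  g_1((-2, -1)) = 0
Stationarity residual: grad f(x) + sum_i lambda_i a_i = (0, 0)
  -> stationarity OK
Primal feasibility (all g_i <= 0): OK
Dual feasibility (all lambda_i >= 0): OK
Complementary slackness (lambda_i * g_i(x) = 0 for all i): OK

Verdict: yes, KKT holds.

yes


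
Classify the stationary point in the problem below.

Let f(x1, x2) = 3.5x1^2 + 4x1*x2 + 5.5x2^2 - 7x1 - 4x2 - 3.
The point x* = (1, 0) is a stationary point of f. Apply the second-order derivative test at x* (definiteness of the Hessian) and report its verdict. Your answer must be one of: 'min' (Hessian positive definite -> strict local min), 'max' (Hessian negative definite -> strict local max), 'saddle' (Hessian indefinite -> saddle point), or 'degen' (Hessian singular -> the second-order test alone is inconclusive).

Compute the Hessian H = grad^2 f:
  H = [[7, 4], [4, 11]]
Verify stationarity: grad f(x*) = H x* + g = (0, 0).
Eigenvalues of H: 4.5279, 13.4721.
Both eigenvalues > 0, so H is positive definite -> x* is a strict local min.

min


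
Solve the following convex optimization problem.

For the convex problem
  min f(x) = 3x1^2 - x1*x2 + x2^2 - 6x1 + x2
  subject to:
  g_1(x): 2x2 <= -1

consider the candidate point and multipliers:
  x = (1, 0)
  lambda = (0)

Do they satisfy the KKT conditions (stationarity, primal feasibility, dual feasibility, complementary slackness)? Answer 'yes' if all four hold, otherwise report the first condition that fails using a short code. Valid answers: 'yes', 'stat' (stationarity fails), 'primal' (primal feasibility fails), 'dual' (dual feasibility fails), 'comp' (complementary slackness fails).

Gradient of f: grad f(x) = Q x + c = (0, 0)
Constraint values g_i(x) = a_i^T x - b_i:
  g_1((1, 0)) = 1
Stationarity residual: grad f(x) + sum_i lambda_i a_i = (0, 0)
  -> stationarity OK
Primal feasibility (all g_i <= 0): FAILS
Dual feasibility (all lambda_i >= 0): OK
Complementary slackness (lambda_i * g_i(x) = 0 for all i): OK

Verdict: the first failing condition is primal_feasibility -> primal.

primal


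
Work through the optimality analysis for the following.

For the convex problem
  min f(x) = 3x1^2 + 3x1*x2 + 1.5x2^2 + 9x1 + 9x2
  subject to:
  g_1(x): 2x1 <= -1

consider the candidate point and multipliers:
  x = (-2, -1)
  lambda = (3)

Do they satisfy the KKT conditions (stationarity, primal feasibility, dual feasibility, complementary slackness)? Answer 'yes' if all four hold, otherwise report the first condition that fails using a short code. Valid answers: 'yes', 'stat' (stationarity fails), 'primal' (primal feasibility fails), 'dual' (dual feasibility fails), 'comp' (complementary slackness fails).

Gradient of f: grad f(x) = Q x + c = (-6, 0)
Constraint values g_i(x) = a_i^T x - b_i:
  g_1((-2, -1)) = -3
Stationarity residual: grad f(x) + sum_i lambda_i a_i = (0, 0)
  -> stationarity OK
Primal feasibility (all g_i <= 0): OK
Dual feasibility (all lambda_i >= 0): OK
Complementary slackness (lambda_i * g_i(x) = 0 for all i): FAILS

Verdict: the first failing condition is complementary_slackness -> comp.

comp


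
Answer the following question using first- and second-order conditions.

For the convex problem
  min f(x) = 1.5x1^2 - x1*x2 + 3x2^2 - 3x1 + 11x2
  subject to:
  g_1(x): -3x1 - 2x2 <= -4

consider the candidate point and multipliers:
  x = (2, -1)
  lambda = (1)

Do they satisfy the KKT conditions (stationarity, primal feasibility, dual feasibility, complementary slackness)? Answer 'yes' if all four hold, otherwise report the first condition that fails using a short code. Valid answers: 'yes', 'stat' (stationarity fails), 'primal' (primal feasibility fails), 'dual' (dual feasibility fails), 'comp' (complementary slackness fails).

Gradient of f: grad f(x) = Q x + c = (4, 3)
Constraint values g_i(x) = a_i^T x - b_i:
  g_1((2, -1)) = 0
Stationarity residual: grad f(x) + sum_i lambda_i a_i = (1, 1)
  -> stationarity FAILS
Primal feasibility (all g_i <= 0): OK
Dual feasibility (all lambda_i >= 0): OK
Complementary slackness (lambda_i * g_i(x) = 0 for all i): OK

Verdict: the first failing condition is stationarity -> stat.

stat


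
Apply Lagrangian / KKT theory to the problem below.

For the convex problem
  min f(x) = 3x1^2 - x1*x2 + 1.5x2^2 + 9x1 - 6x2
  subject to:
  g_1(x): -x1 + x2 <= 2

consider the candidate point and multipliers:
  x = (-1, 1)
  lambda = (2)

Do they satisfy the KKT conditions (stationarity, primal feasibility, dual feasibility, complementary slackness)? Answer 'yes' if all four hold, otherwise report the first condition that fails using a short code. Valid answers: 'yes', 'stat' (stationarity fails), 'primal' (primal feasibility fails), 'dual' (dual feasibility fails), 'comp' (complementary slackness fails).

Gradient of f: grad f(x) = Q x + c = (2, -2)
Constraint values g_i(x) = a_i^T x - b_i:
  g_1((-1, 1)) = 0
Stationarity residual: grad f(x) + sum_i lambda_i a_i = (0, 0)
  -> stationarity OK
Primal feasibility (all g_i <= 0): OK
Dual feasibility (all lambda_i >= 0): OK
Complementary slackness (lambda_i * g_i(x) = 0 for all i): OK

Verdict: yes, KKT holds.

yes


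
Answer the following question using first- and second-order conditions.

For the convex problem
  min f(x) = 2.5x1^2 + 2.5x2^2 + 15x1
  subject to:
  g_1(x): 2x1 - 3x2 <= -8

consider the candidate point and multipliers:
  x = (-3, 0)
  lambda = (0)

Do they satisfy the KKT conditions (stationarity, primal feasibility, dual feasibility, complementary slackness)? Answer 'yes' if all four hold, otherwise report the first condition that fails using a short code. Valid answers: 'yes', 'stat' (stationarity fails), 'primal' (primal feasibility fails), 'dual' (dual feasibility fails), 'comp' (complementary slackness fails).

Gradient of f: grad f(x) = Q x + c = (0, 0)
Constraint values g_i(x) = a_i^T x - b_i:
  g_1((-3, 0)) = 2
Stationarity residual: grad f(x) + sum_i lambda_i a_i = (0, 0)
  -> stationarity OK
Primal feasibility (all g_i <= 0): FAILS
Dual feasibility (all lambda_i >= 0): OK
Complementary slackness (lambda_i * g_i(x) = 0 for all i): OK

Verdict: the first failing condition is primal_feasibility -> primal.

primal
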